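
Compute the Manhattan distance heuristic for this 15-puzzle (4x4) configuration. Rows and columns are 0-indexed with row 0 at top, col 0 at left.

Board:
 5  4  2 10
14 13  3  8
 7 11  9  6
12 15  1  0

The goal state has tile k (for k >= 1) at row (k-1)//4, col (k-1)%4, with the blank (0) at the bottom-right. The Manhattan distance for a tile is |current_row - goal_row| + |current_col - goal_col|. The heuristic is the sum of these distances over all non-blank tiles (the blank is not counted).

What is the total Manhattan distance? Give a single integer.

Tile 5: (0,0)->(1,0) = 1
Tile 4: (0,1)->(0,3) = 2
Tile 2: (0,2)->(0,1) = 1
Tile 10: (0,3)->(2,1) = 4
Tile 14: (1,0)->(3,1) = 3
Tile 13: (1,1)->(3,0) = 3
Tile 3: (1,2)->(0,2) = 1
Tile 8: (1,3)->(1,3) = 0
Tile 7: (2,0)->(1,2) = 3
Tile 11: (2,1)->(2,2) = 1
Tile 9: (2,2)->(2,0) = 2
Tile 6: (2,3)->(1,1) = 3
Tile 12: (3,0)->(2,3) = 4
Tile 15: (3,1)->(3,2) = 1
Tile 1: (3,2)->(0,0) = 5
Sum: 1 + 2 + 1 + 4 + 3 + 3 + 1 + 0 + 3 + 1 + 2 + 3 + 4 + 1 + 5 = 34

Answer: 34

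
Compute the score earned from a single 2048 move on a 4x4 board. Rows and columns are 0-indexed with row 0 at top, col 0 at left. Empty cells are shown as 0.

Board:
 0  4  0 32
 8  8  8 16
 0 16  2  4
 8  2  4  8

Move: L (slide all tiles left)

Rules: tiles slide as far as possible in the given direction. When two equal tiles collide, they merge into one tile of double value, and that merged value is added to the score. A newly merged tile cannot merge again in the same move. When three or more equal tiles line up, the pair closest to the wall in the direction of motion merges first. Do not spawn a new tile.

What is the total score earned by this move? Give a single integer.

Answer: 16

Derivation:
Slide left:
row 0: [0, 4, 0, 32] -> [4, 32, 0, 0]  score +0 (running 0)
row 1: [8, 8, 8, 16] -> [16, 8, 16, 0]  score +16 (running 16)
row 2: [0, 16, 2, 4] -> [16, 2, 4, 0]  score +0 (running 16)
row 3: [8, 2, 4, 8] -> [8, 2, 4, 8]  score +0 (running 16)
Board after move:
 4 32  0  0
16  8 16  0
16  2  4  0
 8  2  4  8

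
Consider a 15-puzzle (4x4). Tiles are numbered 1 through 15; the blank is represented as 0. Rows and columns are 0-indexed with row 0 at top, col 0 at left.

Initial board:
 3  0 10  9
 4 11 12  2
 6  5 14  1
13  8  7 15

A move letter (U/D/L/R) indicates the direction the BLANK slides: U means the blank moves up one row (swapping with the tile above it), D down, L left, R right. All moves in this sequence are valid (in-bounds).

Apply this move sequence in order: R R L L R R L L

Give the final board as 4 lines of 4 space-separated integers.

After move 1 (R):
 3 10  0  9
 4 11 12  2
 6  5 14  1
13  8  7 15

After move 2 (R):
 3 10  9  0
 4 11 12  2
 6  5 14  1
13  8  7 15

After move 3 (L):
 3 10  0  9
 4 11 12  2
 6  5 14  1
13  8  7 15

After move 4 (L):
 3  0 10  9
 4 11 12  2
 6  5 14  1
13  8  7 15

After move 5 (R):
 3 10  0  9
 4 11 12  2
 6  5 14  1
13  8  7 15

After move 6 (R):
 3 10  9  0
 4 11 12  2
 6  5 14  1
13  8  7 15

After move 7 (L):
 3 10  0  9
 4 11 12  2
 6  5 14  1
13  8  7 15

After move 8 (L):
 3  0 10  9
 4 11 12  2
 6  5 14  1
13  8  7 15

Answer:  3  0 10  9
 4 11 12  2
 6  5 14  1
13  8  7 15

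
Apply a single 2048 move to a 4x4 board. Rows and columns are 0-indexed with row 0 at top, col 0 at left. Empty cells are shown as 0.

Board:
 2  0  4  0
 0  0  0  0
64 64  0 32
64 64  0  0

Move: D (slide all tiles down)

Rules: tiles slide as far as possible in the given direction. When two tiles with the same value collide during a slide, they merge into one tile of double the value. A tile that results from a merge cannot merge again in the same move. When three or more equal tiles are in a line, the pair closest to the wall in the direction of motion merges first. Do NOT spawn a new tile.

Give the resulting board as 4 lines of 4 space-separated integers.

Answer:   0   0   0   0
  0   0   0   0
  2   0   0   0
128 128   4  32

Derivation:
Slide down:
col 0: [2, 0, 64, 64] -> [0, 0, 2, 128]
col 1: [0, 0, 64, 64] -> [0, 0, 0, 128]
col 2: [4, 0, 0, 0] -> [0, 0, 0, 4]
col 3: [0, 0, 32, 0] -> [0, 0, 0, 32]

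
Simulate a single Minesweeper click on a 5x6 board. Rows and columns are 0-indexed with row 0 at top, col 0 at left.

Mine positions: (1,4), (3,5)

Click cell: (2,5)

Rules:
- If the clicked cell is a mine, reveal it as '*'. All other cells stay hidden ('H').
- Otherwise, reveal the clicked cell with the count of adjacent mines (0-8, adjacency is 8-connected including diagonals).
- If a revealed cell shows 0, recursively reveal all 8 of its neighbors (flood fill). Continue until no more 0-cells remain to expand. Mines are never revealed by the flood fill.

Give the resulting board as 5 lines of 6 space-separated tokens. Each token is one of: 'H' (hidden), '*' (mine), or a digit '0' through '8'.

H H H H H H
H H H H H H
H H H H H 2
H H H H H H
H H H H H H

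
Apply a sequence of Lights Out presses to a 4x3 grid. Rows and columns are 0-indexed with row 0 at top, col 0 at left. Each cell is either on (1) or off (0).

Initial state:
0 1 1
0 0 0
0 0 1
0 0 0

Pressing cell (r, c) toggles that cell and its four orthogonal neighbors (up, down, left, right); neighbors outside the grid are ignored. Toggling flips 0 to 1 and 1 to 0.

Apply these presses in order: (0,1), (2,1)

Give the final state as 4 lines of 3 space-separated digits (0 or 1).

Answer: 1 0 0
0 0 0
1 1 0
0 1 0

Derivation:
After press 1 at (0,1):
1 0 0
0 1 0
0 0 1
0 0 0

After press 2 at (2,1):
1 0 0
0 0 0
1 1 0
0 1 0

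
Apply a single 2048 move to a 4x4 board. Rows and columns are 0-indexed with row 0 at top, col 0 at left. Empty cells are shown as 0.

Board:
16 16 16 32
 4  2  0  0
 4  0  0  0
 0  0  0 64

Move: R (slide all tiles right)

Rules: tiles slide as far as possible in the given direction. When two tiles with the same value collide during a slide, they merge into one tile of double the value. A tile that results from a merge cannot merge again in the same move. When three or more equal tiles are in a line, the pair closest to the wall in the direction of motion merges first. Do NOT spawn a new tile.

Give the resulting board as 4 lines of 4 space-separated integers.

Slide right:
row 0: [16, 16, 16, 32] -> [0, 16, 32, 32]
row 1: [4, 2, 0, 0] -> [0, 0, 4, 2]
row 2: [4, 0, 0, 0] -> [0, 0, 0, 4]
row 3: [0, 0, 0, 64] -> [0, 0, 0, 64]

Answer:  0 16 32 32
 0  0  4  2
 0  0  0  4
 0  0  0 64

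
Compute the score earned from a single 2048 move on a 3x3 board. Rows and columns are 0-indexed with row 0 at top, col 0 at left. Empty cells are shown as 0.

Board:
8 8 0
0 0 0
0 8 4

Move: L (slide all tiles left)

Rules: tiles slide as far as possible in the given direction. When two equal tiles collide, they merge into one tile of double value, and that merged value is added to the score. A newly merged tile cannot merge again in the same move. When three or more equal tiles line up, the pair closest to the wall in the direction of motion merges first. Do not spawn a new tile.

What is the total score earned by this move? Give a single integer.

Slide left:
row 0: [8, 8, 0] -> [16, 0, 0]  score +16 (running 16)
row 1: [0, 0, 0] -> [0, 0, 0]  score +0 (running 16)
row 2: [0, 8, 4] -> [8, 4, 0]  score +0 (running 16)
Board after move:
16  0  0
 0  0  0
 8  4  0

Answer: 16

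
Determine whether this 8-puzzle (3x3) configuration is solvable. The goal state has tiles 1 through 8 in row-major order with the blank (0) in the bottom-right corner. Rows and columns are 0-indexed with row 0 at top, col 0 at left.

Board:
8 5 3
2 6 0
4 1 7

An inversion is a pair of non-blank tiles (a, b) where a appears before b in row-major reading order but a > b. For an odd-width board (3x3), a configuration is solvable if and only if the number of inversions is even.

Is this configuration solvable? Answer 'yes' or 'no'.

Inversions (pairs i<j in row-major order where tile[i] > tile[j] > 0): 17
17 is odd, so the puzzle is not solvable.

Answer: no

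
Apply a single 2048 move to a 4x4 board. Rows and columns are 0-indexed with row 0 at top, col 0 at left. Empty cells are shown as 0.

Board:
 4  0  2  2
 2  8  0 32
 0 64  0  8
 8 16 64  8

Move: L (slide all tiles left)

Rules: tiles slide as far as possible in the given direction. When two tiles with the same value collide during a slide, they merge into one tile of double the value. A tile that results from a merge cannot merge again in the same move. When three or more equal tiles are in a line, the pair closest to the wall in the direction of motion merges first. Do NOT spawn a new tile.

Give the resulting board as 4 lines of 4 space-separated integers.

Answer:  4  4  0  0
 2  8 32  0
64  8  0  0
 8 16 64  8

Derivation:
Slide left:
row 0: [4, 0, 2, 2] -> [4, 4, 0, 0]
row 1: [2, 8, 0, 32] -> [2, 8, 32, 0]
row 2: [0, 64, 0, 8] -> [64, 8, 0, 0]
row 3: [8, 16, 64, 8] -> [8, 16, 64, 8]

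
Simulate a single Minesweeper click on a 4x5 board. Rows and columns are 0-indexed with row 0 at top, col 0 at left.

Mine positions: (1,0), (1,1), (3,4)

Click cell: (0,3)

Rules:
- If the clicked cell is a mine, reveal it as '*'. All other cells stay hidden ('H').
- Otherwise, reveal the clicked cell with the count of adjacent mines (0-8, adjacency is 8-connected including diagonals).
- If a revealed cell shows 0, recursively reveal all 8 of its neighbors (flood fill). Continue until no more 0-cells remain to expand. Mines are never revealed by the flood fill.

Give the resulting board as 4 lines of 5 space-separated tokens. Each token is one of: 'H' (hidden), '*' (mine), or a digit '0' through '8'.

H H 1 0 0
H H 1 0 0
H H 1 1 1
H H H H H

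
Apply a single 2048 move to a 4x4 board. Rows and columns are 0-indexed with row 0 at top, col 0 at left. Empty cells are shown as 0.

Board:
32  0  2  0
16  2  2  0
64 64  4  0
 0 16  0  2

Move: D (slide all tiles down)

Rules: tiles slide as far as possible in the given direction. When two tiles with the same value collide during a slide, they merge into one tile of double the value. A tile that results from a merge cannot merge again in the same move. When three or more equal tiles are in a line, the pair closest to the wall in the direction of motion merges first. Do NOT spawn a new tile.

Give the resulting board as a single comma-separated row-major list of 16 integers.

Answer: 0, 0, 0, 0, 32, 2, 0, 0, 16, 64, 4, 0, 64, 16, 4, 2

Derivation:
Slide down:
col 0: [32, 16, 64, 0] -> [0, 32, 16, 64]
col 1: [0, 2, 64, 16] -> [0, 2, 64, 16]
col 2: [2, 2, 4, 0] -> [0, 0, 4, 4]
col 3: [0, 0, 0, 2] -> [0, 0, 0, 2]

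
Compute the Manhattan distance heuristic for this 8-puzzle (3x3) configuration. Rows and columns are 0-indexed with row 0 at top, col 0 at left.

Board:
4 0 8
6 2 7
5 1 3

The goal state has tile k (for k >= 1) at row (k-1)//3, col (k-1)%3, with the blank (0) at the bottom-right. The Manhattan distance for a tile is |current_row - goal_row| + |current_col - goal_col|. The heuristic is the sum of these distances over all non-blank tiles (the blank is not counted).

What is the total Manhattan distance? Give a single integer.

Tile 4: (0,0)->(1,0) = 1
Tile 8: (0,2)->(2,1) = 3
Tile 6: (1,0)->(1,2) = 2
Tile 2: (1,1)->(0,1) = 1
Tile 7: (1,2)->(2,0) = 3
Tile 5: (2,0)->(1,1) = 2
Tile 1: (2,1)->(0,0) = 3
Tile 3: (2,2)->(0,2) = 2
Sum: 1 + 3 + 2 + 1 + 3 + 2 + 3 + 2 = 17

Answer: 17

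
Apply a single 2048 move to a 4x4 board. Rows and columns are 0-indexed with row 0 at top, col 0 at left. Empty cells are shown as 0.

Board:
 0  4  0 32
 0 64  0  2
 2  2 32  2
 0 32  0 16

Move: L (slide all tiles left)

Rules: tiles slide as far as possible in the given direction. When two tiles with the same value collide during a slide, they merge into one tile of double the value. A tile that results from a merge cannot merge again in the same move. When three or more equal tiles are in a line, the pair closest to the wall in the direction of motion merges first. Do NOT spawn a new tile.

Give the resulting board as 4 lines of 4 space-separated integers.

Slide left:
row 0: [0, 4, 0, 32] -> [4, 32, 0, 0]
row 1: [0, 64, 0, 2] -> [64, 2, 0, 0]
row 2: [2, 2, 32, 2] -> [4, 32, 2, 0]
row 3: [0, 32, 0, 16] -> [32, 16, 0, 0]

Answer:  4 32  0  0
64  2  0  0
 4 32  2  0
32 16  0  0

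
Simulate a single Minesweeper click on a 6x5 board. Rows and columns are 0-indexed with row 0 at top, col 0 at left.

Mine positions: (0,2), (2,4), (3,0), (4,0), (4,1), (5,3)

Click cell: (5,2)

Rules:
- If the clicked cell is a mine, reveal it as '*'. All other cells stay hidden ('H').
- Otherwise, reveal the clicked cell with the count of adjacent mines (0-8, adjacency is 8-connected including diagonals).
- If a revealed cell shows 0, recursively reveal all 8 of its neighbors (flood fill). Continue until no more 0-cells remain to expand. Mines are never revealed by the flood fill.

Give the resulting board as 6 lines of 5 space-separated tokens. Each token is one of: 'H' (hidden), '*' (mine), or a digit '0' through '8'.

H H H H H
H H H H H
H H H H H
H H H H H
H H H H H
H H 2 H H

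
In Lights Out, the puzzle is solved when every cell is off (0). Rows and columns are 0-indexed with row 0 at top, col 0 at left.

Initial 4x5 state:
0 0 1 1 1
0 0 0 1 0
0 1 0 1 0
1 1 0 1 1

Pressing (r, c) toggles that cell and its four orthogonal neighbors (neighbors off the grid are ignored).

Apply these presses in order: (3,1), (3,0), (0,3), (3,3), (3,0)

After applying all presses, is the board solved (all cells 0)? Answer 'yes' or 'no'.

After press 1 at (3,1):
0 0 1 1 1
0 0 0 1 0
0 0 0 1 0
0 0 1 1 1

After press 2 at (3,0):
0 0 1 1 1
0 0 0 1 0
1 0 0 1 0
1 1 1 1 1

After press 3 at (0,3):
0 0 0 0 0
0 0 0 0 0
1 0 0 1 0
1 1 1 1 1

After press 4 at (3,3):
0 0 0 0 0
0 0 0 0 0
1 0 0 0 0
1 1 0 0 0

After press 5 at (3,0):
0 0 0 0 0
0 0 0 0 0
0 0 0 0 0
0 0 0 0 0

Lights still on: 0

Answer: yes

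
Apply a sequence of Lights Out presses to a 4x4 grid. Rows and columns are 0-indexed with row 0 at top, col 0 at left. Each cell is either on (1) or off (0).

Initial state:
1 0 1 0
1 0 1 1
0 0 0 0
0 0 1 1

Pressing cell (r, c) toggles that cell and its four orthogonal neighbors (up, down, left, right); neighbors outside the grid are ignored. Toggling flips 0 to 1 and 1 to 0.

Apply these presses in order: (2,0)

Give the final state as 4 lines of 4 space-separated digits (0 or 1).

After press 1 at (2,0):
1 0 1 0
0 0 1 1
1 1 0 0
1 0 1 1

Answer: 1 0 1 0
0 0 1 1
1 1 0 0
1 0 1 1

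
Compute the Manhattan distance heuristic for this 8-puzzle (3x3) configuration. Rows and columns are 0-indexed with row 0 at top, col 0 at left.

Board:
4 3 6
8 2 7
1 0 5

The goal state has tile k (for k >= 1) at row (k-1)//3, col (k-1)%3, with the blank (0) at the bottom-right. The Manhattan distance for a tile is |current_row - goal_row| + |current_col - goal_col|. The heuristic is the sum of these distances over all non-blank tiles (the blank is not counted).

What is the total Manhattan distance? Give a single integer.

Tile 4: at (0,0), goal (1,0), distance |0-1|+|0-0| = 1
Tile 3: at (0,1), goal (0,2), distance |0-0|+|1-2| = 1
Tile 6: at (0,2), goal (1,2), distance |0-1|+|2-2| = 1
Tile 8: at (1,0), goal (2,1), distance |1-2|+|0-1| = 2
Tile 2: at (1,1), goal (0,1), distance |1-0|+|1-1| = 1
Tile 7: at (1,2), goal (2,0), distance |1-2|+|2-0| = 3
Tile 1: at (2,0), goal (0,0), distance |2-0|+|0-0| = 2
Tile 5: at (2,2), goal (1,1), distance |2-1|+|2-1| = 2
Sum: 1 + 1 + 1 + 2 + 1 + 3 + 2 + 2 = 13

Answer: 13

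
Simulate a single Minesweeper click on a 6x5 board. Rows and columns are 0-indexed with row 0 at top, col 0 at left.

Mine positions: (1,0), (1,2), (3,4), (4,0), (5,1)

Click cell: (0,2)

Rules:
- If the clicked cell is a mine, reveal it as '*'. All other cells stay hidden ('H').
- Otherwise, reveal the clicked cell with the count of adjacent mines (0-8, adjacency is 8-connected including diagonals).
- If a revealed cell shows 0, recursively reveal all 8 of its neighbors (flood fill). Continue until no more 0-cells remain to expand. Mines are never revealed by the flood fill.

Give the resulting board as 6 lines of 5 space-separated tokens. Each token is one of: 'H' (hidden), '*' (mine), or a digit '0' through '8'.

H H 1 H H
H H H H H
H H H H H
H H H H H
H H H H H
H H H H H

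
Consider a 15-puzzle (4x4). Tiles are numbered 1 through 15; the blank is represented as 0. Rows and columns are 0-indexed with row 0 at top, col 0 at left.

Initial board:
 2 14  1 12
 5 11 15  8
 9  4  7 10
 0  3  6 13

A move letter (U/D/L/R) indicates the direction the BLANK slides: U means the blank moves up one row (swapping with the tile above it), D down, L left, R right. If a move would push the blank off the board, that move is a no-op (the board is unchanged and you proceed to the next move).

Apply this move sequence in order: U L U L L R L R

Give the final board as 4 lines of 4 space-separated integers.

After move 1 (U):
 2 14  1 12
 5 11 15  8
 0  4  7 10
 9  3  6 13

After move 2 (L):
 2 14  1 12
 5 11 15  8
 0  4  7 10
 9  3  6 13

After move 3 (U):
 2 14  1 12
 0 11 15  8
 5  4  7 10
 9  3  6 13

After move 4 (L):
 2 14  1 12
 0 11 15  8
 5  4  7 10
 9  3  6 13

After move 5 (L):
 2 14  1 12
 0 11 15  8
 5  4  7 10
 9  3  6 13

After move 6 (R):
 2 14  1 12
11  0 15  8
 5  4  7 10
 9  3  6 13

After move 7 (L):
 2 14  1 12
 0 11 15  8
 5  4  7 10
 9  3  6 13

After move 8 (R):
 2 14  1 12
11  0 15  8
 5  4  7 10
 9  3  6 13

Answer:  2 14  1 12
11  0 15  8
 5  4  7 10
 9  3  6 13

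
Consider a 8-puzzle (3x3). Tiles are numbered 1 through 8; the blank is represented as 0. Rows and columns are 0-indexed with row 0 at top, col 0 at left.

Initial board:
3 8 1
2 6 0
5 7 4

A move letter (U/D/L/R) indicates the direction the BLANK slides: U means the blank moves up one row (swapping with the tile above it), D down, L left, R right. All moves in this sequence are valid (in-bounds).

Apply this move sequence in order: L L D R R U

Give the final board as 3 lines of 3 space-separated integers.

After move 1 (L):
3 8 1
2 0 6
5 7 4

After move 2 (L):
3 8 1
0 2 6
5 7 4

After move 3 (D):
3 8 1
5 2 6
0 7 4

After move 4 (R):
3 8 1
5 2 6
7 0 4

After move 5 (R):
3 8 1
5 2 6
7 4 0

After move 6 (U):
3 8 1
5 2 0
7 4 6

Answer: 3 8 1
5 2 0
7 4 6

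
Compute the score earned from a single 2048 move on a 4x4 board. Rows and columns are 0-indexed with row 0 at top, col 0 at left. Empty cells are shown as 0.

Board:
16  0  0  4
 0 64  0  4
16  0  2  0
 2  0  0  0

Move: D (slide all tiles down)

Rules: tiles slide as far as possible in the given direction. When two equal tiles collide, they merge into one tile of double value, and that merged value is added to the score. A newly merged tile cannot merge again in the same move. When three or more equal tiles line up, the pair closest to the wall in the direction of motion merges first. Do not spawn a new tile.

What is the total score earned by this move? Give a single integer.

Answer: 40

Derivation:
Slide down:
col 0: [16, 0, 16, 2] -> [0, 0, 32, 2]  score +32 (running 32)
col 1: [0, 64, 0, 0] -> [0, 0, 0, 64]  score +0 (running 32)
col 2: [0, 0, 2, 0] -> [0, 0, 0, 2]  score +0 (running 32)
col 3: [4, 4, 0, 0] -> [0, 0, 0, 8]  score +8 (running 40)
Board after move:
 0  0  0  0
 0  0  0  0
32  0  0  0
 2 64  2  8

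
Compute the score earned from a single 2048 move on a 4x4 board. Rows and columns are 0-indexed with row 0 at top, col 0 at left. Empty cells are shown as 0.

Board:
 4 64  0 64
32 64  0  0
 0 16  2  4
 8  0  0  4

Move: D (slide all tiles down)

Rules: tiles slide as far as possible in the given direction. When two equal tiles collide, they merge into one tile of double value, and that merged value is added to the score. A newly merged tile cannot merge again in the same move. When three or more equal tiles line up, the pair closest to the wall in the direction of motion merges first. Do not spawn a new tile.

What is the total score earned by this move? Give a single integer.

Answer: 136

Derivation:
Slide down:
col 0: [4, 32, 0, 8] -> [0, 4, 32, 8]  score +0 (running 0)
col 1: [64, 64, 16, 0] -> [0, 0, 128, 16]  score +128 (running 128)
col 2: [0, 0, 2, 0] -> [0, 0, 0, 2]  score +0 (running 128)
col 3: [64, 0, 4, 4] -> [0, 0, 64, 8]  score +8 (running 136)
Board after move:
  0   0   0   0
  4   0   0   0
 32 128   0  64
  8  16   2   8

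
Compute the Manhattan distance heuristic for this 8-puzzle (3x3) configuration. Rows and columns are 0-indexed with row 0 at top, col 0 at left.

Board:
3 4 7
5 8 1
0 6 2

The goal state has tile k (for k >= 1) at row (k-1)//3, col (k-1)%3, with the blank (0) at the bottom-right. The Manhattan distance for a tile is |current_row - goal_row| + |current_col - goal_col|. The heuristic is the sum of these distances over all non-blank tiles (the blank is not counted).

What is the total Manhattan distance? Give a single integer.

Answer: 18

Derivation:
Tile 3: at (0,0), goal (0,2), distance |0-0|+|0-2| = 2
Tile 4: at (0,1), goal (1,0), distance |0-1|+|1-0| = 2
Tile 7: at (0,2), goal (2,0), distance |0-2|+|2-0| = 4
Tile 5: at (1,0), goal (1,1), distance |1-1|+|0-1| = 1
Tile 8: at (1,1), goal (2,1), distance |1-2|+|1-1| = 1
Tile 1: at (1,2), goal (0,0), distance |1-0|+|2-0| = 3
Tile 6: at (2,1), goal (1,2), distance |2-1|+|1-2| = 2
Tile 2: at (2,2), goal (0,1), distance |2-0|+|2-1| = 3
Sum: 2 + 2 + 4 + 1 + 1 + 3 + 2 + 3 = 18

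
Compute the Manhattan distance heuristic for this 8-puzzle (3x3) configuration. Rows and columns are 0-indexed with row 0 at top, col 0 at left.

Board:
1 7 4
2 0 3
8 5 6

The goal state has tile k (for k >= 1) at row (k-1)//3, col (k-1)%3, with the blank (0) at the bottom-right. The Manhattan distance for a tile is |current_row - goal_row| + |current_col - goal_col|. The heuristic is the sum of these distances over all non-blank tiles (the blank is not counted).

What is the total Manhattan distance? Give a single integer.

Answer: 12

Derivation:
Tile 1: (0,0)->(0,0) = 0
Tile 7: (0,1)->(2,0) = 3
Tile 4: (0,2)->(1,0) = 3
Tile 2: (1,0)->(0,1) = 2
Tile 3: (1,2)->(0,2) = 1
Tile 8: (2,0)->(2,1) = 1
Tile 5: (2,1)->(1,1) = 1
Tile 6: (2,2)->(1,2) = 1
Sum: 0 + 3 + 3 + 2 + 1 + 1 + 1 + 1 = 12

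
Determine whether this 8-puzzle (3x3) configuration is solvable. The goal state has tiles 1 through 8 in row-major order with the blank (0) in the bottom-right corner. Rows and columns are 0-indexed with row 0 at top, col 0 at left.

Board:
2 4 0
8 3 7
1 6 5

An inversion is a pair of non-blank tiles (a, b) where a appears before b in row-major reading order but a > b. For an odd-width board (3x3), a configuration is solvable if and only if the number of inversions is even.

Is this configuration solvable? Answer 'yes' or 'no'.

Inversions (pairs i<j in row-major order where tile[i] > tile[j] > 0): 13
13 is odd, so the puzzle is not solvable.

Answer: no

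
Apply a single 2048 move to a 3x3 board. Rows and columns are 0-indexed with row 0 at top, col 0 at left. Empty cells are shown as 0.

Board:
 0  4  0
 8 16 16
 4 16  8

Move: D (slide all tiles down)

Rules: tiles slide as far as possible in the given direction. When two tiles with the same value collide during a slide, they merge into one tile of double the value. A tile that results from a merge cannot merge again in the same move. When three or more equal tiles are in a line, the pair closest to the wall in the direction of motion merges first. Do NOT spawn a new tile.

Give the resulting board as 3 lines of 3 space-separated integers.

Slide down:
col 0: [0, 8, 4] -> [0, 8, 4]
col 1: [4, 16, 16] -> [0, 4, 32]
col 2: [0, 16, 8] -> [0, 16, 8]

Answer:  0  0  0
 8  4 16
 4 32  8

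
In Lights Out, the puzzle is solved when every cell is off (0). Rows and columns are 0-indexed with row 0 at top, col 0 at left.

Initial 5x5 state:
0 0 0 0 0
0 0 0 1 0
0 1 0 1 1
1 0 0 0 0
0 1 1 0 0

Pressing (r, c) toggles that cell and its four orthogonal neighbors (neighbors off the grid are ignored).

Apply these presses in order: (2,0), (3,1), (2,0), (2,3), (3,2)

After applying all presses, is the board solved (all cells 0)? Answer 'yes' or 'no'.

After press 1 at (2,0):
0 0 0 0 0
1 0 0 1 0
1 0 0 1 1
0 0 0 0 0
0 1 1 0 0

After press 2 at (3,1):
0 0 0 0 0
1 0 0 1 0
1 1 0 1 1
1 1 1 0 0
0 0 1 0 0

After press 3 at (2,0):
0 0 0 0 0
0 0 0 1 0
0 0 0 1 1
0 1 1 0 0
0 0 1 0 0

After press 4 at (2,3):
0 0 0 0 0
0 0 0 0 0
0 0 1 0 0
0 1 1 1 0
0 0 1 0 0

After press 5 at (3,2):
0 0 0 0 0
0 0 0 0 0
0 0 0 0 0
0 0 0 0 0
0 0 0 0 0

Lights still on: 0

Answer: yes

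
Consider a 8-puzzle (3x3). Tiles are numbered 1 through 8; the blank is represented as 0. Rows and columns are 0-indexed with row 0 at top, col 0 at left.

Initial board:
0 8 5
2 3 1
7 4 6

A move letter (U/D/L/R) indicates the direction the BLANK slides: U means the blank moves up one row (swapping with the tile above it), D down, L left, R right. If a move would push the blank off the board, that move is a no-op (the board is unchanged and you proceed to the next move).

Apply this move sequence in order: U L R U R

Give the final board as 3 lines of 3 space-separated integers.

Answer: 8 5 0
2 3 1
7 4 6

Derivation:
After move 1 (U):
0 8 5
2 3 1
7 4 6

After move 2 (L):
0 8 5
2 3 1
7 4 6

After move 3 (R):
8 0 5
2 3 1
7 4 6

After move 4 (U):
8 0 5
2 3 1
7 4 6

After move 5 (R):
8 5 0
2 3 1
7 4 6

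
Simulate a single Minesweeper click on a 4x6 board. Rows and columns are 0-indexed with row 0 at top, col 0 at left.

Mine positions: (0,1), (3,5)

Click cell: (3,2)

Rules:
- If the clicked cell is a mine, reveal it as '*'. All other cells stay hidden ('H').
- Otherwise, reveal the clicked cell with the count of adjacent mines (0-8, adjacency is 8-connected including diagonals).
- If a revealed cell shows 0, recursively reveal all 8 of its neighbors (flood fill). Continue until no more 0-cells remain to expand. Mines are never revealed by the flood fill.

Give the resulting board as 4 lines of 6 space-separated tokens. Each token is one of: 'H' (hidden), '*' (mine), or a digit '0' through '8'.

H H 1 0 0 0
1 1 1 0 0 0
0 0 0 0 1 1
0 0 0 0 1 H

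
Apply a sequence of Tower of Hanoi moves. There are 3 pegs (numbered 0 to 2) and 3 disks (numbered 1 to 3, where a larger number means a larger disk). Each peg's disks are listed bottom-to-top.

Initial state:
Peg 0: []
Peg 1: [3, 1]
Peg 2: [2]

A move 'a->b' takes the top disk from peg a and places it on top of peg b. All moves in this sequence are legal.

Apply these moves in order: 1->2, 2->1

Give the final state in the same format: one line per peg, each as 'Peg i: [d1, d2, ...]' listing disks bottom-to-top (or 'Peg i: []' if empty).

Answer: Peg 0: []
Peg 1: [3, 1]
Peg 2: [2]

Derivation:
After move 1 (1->2):
Peg 0: []
Peg 1: [3]
Peg 2: [2, 1]

After move 2 (2->1):
Peg 0: []
Peg 1: [3, 1]
Peg 2: [2]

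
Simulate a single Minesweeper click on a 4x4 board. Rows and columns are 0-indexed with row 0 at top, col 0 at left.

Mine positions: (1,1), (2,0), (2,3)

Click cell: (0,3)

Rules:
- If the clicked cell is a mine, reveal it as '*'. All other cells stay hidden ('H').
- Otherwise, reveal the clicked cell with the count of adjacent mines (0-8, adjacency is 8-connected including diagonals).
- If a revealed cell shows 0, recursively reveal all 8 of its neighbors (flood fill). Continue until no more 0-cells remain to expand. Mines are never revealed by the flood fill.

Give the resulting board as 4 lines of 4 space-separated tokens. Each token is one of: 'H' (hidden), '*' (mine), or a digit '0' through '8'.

H H 1 0
H H 2 1
H H H H
H H H H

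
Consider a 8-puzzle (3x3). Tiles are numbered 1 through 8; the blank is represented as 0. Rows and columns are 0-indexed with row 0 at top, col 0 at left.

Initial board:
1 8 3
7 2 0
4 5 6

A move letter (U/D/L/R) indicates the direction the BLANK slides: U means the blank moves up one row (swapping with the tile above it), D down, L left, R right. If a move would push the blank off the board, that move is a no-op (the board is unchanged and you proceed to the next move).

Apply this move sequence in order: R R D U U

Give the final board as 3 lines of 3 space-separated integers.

Answer: 1 8 0
7 2 3
4 5 6

Derivation:
After move 1 (R):
1 8 3
7 2 0
4 5 6

After move 2 (R):
1 8 3
7 2 0
4 5 6

After move 3 (D):
1 8 3
7 2 6
4 5 0

After move 4 (U):
1 8 3
7 2 0
4 5 6

After move 5 (U):
1 8 0
7 2 3
4 5 6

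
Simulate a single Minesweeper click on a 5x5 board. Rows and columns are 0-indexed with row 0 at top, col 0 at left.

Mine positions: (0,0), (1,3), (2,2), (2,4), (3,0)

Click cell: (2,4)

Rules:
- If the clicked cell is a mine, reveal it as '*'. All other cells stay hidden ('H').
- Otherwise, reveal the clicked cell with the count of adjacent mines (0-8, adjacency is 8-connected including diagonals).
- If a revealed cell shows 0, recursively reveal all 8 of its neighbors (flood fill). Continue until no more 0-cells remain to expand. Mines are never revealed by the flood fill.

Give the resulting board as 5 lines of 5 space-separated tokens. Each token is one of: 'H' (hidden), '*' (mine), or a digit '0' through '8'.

H H H H H
H H H H H
H H H H *
H H H H H
H H H H H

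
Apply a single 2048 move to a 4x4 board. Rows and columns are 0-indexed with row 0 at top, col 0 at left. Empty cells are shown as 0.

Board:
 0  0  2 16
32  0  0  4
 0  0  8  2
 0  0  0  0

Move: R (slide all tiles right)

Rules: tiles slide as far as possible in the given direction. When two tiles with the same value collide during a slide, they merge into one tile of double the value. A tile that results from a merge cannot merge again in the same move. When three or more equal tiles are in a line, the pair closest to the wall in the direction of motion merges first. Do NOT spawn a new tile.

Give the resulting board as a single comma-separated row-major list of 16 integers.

Answer: 0, 0, 2, 16, 0, 0, 32, 4, 0, 0, 8, 2, 0, 0, 0, 0

Derivation:
Slide right:
row 0: [0, 0, 2, 16] -> [0, 0, 2, 16]
row 1: [32, 0, 0, 4] -> [0, 0, 32, 4]
row 2: [0, 0, 8, 2] -> [0, 0, 8, 2]
row 3: [0, 0, 0, 0] -> [0, 0, 0, 0]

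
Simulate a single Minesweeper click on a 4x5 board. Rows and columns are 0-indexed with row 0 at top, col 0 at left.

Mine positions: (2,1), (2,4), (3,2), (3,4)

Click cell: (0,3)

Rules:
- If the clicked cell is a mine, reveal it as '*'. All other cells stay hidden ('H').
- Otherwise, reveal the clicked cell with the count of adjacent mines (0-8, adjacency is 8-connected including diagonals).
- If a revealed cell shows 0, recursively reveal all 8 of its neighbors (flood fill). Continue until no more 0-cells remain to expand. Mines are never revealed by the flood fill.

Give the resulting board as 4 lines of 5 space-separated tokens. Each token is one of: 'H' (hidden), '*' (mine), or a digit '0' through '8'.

0 0 0 0 0
1 1 1 1 1
H H H H H
H H H H H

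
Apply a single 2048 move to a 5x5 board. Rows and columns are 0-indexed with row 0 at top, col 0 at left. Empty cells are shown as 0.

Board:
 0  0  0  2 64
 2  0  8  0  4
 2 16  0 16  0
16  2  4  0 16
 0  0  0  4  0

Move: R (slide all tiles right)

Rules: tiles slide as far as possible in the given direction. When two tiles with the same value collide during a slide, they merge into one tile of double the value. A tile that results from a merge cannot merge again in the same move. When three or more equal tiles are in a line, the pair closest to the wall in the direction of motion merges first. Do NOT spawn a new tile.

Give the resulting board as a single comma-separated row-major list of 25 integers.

Slide right:
row 0: [0, 0, 0, 2, 64] -> [0, 0, 0, 2, 64]
row 1: [2, 0, 8, 0, 4] -> [0, 0, 2, 8, 4]
row 2: [2, 16, 0, 16, 0] -> [0, 0, 0, 2, 32]
row 3: [16, 2, 4, 0, 16] -> [0, 16, 2, 4, 16]
row 4: [0, 0, 0, 4, 0] -> [0, 0, 0, 0, 4]

Answer: 0, 0, 0, 2, 64, 0, 0, 2, 8, 4, 0, 0, 0, 2, 32, 0, 16, 2, 4, 16, 0, 0, 0, 0, 4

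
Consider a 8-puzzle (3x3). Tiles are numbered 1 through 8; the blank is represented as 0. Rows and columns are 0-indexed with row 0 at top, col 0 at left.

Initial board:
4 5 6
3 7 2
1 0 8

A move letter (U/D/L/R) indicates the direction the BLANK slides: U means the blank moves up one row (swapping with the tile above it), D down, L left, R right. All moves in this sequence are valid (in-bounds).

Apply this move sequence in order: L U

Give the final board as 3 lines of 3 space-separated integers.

After move 1 (L):
4 5 6
3 7 2
0 1 8

After move 2 (U):
4 5 6
0 7 2
3 1 8

Answer: 4 5 6
0 7 2
3 1 8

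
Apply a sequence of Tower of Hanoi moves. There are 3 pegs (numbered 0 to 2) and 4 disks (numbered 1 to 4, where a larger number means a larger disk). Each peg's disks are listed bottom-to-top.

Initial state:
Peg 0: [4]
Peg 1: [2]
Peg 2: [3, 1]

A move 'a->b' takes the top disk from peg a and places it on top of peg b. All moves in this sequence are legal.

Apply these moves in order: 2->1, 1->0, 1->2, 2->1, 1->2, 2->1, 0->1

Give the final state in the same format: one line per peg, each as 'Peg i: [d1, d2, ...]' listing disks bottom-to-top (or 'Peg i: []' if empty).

After move 1 (2->1):
Peg 0: [4]
Peg 1: [2, 1]
Peg 2: [3]

After move 2 (1->0):
Peg 0: [4, 1]
Peg 1: [2]
Peg 2: [3]

After move 3 (1->2):
Peg 0: [4, 1]
Peg 1: []
Peg 2: [3, 2]

After move 4 (2->1):
Peg 0: [4, 1]
Peg 1: [2]
Peg 2: [3]

After move 5 (1->2):
Peg 0: [4, 1]
Peg 1: []
Peg 2: [3, 2]

After move 6 (2->1):
Peg 0: [4, 1]
Peg 1: [2]
Peg 2: [3]

After move 7 (0->1):
Peg 0: [4]
Peg 1: [2, 1]
Peg 2: [3]

Answer: Peg 0: [4]
Peg 1: [2, 1]
Peg 2: [3]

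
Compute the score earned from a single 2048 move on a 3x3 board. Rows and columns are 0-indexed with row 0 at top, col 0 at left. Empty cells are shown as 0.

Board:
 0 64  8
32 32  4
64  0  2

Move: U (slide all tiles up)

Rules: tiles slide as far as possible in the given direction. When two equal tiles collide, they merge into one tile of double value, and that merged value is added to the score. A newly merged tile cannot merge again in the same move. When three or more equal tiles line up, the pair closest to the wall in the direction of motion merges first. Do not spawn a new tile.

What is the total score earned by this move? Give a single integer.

Answer: 0

Derivation:
Slide up:
col 0: [0, 32, 64] -> [32, 64, 0]  score +0 (running 0)
col 1: [64, 32, 0] -> [64, 32, 0]  score +0 (running 0)
col 2: [8, 4, 2] -> [8, 4, 2]  score +0 (running 0)
Board after move:
32 64  8
64 32  4
 0  0  2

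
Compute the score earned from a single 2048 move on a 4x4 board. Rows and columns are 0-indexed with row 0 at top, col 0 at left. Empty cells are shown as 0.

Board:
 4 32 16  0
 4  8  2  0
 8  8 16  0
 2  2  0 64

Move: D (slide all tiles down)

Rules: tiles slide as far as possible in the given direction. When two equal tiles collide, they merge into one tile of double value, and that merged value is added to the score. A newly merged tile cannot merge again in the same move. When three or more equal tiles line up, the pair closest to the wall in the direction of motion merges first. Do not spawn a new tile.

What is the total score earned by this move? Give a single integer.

Slide down:
col 0: [4, 4, 8, 2] -> [0, 8, 8, 2]  score +8 (running 8)
col 1: [32, 8, 8, 2] -> [0, 32, 16, 2]  score +16 (running 24)
col 2: [16, 2, 16, 0] -> [0, 16, 2, 16]  score +0 (running 24)
col 3: [0, 0, 0, 64] -> [0, 0, 0, 64]  score +0 (running 24)
Board after move:
 0  0  0  0
 8 32 16  0
 8 16  2  0
 2  2 16 64

Answer: 24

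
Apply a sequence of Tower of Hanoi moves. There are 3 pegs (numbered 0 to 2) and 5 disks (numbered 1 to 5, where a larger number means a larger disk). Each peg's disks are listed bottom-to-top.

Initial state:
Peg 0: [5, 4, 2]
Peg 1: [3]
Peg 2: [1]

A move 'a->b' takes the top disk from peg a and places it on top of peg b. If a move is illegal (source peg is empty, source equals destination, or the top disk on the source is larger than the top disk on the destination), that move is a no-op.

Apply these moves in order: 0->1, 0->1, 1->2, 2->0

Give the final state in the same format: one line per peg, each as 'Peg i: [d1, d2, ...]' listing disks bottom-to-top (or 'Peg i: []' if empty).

Answer: Peg 0: [5, 4, 1]
Peg 1: [3, 2]
Peg 2: []

Derivation:
After move 1 (0->1):
Peg 0: [5, 4]
Peg 1: [3, 2]
Peg 2: [1]

After move 2 (0->1):
Peg 0: [5, 4]
Peg 1: [3, 2]
Peg 2: [1]

After move 3 (1->2):
Peg 0: [5, 4]
Peg 1: [3, 2]
Peg 2: [1]

After move 4 (2->0):
Peg 0: [5, 4, 1]
Peg 1: [3, 2]
Peg 2: []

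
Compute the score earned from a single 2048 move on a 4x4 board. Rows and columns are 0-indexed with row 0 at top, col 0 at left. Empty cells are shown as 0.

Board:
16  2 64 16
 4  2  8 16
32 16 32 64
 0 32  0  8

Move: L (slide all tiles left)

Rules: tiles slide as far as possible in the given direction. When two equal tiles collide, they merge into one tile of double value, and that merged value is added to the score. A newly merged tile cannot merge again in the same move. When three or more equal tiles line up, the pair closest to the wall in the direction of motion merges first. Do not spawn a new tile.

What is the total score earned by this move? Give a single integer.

Answer: 0

Derivation:
Slide left:
row 0: [16, 2, 64, 16] -> [16, 2, 64, 16]  score +0 (running 0)
row 1: [4, 2, 8, 16] -> [4, 2, 8, 16]  score +0 (running 0)
row 2: [32, 16, 32, 64] -> [32, 16, 32, 64]  score +0 (running 0)
row 3: [0, 32, 0, 8] -> [32, 8, 0, 0]  score +0 (running 0)
Board after move:
16  2 64 16
 4  2  8 16
32 16 32 64
32  8  0  0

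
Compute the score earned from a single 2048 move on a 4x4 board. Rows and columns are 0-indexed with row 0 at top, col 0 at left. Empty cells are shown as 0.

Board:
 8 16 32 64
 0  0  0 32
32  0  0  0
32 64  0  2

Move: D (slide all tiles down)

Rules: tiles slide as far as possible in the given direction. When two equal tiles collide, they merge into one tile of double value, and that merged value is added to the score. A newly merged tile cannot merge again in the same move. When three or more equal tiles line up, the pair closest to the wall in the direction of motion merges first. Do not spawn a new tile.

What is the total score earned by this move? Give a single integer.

Answer: 64

Derivation:
Slide down:
col 0: [8, 0, 32, 32] -> [0, 0, 8, 64]  score +64 (running 64)
col 1: [16, 0, 0, 64] -> [0, 0, 16, 64]  score +0 (running 64)
col 2: [32, 0, 0, 0] -> [0, 0, 0, 32]  score +0 (running 64)
col 3: [64, 32, 0, 2] -> [0, 64, 32, 2]  score +0 (running 64)
Board after move:
 0  0  0  0
 0  0  0 64
 8 16  0 32
64 64 32  2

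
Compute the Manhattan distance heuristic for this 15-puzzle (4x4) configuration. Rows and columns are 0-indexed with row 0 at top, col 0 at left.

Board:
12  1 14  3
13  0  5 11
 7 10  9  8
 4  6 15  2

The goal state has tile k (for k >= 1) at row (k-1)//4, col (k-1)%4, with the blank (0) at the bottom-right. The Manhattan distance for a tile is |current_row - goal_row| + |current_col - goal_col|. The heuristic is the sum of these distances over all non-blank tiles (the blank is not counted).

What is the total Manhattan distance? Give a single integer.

Answer: 36

Derivation:
Tile 12: (0,0)->(2,3) = 5
Tile 1: (0,1)->(0,0) = 1
Tile 14: (0,2)->(3,1) = 4
Tile 3: (0,3)->(0,2) = 1
Tile 13: (1,0)->(3,0) = 2
Tile 5: (1,2)->(1,0) = 2
Tile 11: (1,3)->(2,2) = 2
Tile 7: (2,0)->(1,2) = 3
Tile 10: (2,1)->(2,1) = 0
Tile 9: (2,2)->(2,0) = 2
Tile 8: (2,3)->(1,3) = 1
Tile 4: (3,0)->(0,3) = 6
Tile 6: (3,1)->(1,1) = 2
Tile 15: (3,2)->(3,2) = 0
Tile 2: (3,3)->(0,1) = 5
Sum: 5 + 1 + 4 + 1 + 2 + 2 + 2 + 3 + 0 + 2 + 1 + 6 + 2 + 0 + 5 = 36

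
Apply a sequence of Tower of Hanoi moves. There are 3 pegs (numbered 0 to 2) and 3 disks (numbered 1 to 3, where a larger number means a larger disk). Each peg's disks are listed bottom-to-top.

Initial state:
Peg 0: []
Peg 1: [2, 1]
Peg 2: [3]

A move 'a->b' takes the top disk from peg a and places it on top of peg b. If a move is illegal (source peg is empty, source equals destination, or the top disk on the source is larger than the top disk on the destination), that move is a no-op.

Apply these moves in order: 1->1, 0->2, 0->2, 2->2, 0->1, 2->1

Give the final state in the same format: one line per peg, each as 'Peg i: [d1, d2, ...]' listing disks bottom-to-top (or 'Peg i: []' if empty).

Answer: Peg 0: []
Peg 1: [2, 1]
Peg 2: [3]

Derivation:
After move 1 (1->1):
Peg 0: []
Peg 1: [2, 1]
Peg 2: [3]

After move 2 (0->2):
Peg 0: []
Peg 1: [2, 1]
Peg 2: [3]

After move 3 (0->2):
Peg 0: []
Peg 1: [2, 1]
Peg 2: [3]

After move 4 (2->2):
Peg 0: []
Peg 1: [2, 1]
Peg 2: [3]

After move 5 (0->1):
Peg 0: []
Peg 1: [2, 1]
Peg 2: [3]

After move 6 (2->1):
Peg 0: []
Peg 1: [2, 1]
Peg 2: [3]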